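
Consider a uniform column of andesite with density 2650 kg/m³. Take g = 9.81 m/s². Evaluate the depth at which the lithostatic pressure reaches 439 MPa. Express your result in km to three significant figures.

16.9 km

h = P/(ρg) = 439 MPa / (2650 kg/m³ × 9.81 m/s²) = 4.390×10^8 Pa / 25996 Pa/m = 16887 m
= 16.887 km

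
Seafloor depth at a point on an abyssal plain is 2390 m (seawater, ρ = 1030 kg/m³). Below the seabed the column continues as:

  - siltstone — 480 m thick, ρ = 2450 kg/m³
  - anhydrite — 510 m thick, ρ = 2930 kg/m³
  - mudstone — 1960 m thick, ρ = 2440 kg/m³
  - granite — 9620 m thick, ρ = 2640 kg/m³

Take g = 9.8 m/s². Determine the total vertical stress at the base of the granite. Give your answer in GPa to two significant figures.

0.35 GPa

seawater: 1030 kg/m³ × 9.8 m/s² × 2390 m = 2.412×10^7 Pa = 0.02412 GPa
siltstone: 2450 kg/m³ × 9.8 m/s² × 480 m = 1.152×10^7 Pa = 0.01152 GPa
anhydrite: 2930 kg/m³ × 9.8 m/s² × 510 m = 1.464×10^7 Pa = 0.01464 GPa
mudstone: 2440 kg/m³ × 9.8 m/s² × 1960 m = 4.687×10^7 Pa = 0.04687 GPa
granite: 2640 kg/m³ × 9.8 m/s² × 9620 m = 2.489×10^8 Pa = 0.2489 GPa
Total = 0.02412 + 0.01152 + 0.01464 + 0.04687 + 0.2489 = 0.34605 GPa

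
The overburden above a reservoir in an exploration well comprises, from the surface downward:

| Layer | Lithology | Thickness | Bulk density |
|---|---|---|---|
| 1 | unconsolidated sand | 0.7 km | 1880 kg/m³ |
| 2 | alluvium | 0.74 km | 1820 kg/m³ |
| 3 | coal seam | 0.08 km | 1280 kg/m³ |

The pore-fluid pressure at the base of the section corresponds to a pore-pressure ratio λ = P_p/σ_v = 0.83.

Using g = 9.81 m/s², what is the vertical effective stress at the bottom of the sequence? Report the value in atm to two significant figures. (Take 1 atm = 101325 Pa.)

Overburden (lithostatic) stress σ_v:
unconsolidated sand: 1880 kg/m³ × 9.81 m/s² × 700 m = 1.291×10^7 Pa = 12.91 MPa
alluvium: 1820 kg/m³ × 9.81 m/s² × 740 m = 1.321×10^7 Pa = 13.21 MPa
coal seam: 1280 kg/m³ × 9.81 m/s² × 80 m = 1.005×10^6 Pa = 1.005 MPa
Total = 12.91 + 13.21 + 1.005 = 27.127 MPa
Pore pressure P_p = λ·σ_v = 0.83 × 27.13 MPa = 22.52 MPa
Effective stress σ' = σ_v − P_p = 27.13 − 22.52 = 4.6115 MPa = 45.512 atm

46 atm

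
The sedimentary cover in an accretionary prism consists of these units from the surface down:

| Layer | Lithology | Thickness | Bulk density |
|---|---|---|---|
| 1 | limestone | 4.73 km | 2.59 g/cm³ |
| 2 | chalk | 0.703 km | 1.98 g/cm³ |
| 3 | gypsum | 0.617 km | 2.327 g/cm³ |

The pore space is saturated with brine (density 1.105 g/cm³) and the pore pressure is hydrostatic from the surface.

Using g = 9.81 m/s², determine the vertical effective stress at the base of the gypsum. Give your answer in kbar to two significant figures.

Overburden (lithostatic) stress σ_v:
limestone: 2590 kg/m³ × 9.81 m/s² × 4730 m = 1.202×10^8 Pa = 120.2 MPa
chalk: 1980 kg/m³ × 9.81 m/s² × 703 m = 1.365×10^7 Pa = 13.65 MPa
gypsum: 2327 kg/m³ × 9.81 m/s² × 617 m = 1.408×10^7 Pa = 14.08 MPa
Total = 120.2 + 13.65 + 14.08 = 147.92 MPa
Pore pressure P_p = 1105 kg/m³ × 9.81 m/s² × 6050 m = 6.558×10^7 Pa = 65.58 MPa
Effective stress σ' = σ_v − P_p = 147.9 − 65.58 = 82.337 MPa = 0.82337 kbar

0.82 kbar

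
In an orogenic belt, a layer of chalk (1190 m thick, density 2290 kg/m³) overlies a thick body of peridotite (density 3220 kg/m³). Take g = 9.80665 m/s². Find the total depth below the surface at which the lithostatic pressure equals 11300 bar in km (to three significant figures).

Pressure at base of upper layers: 2290×9.80665×1190 = 2.672×10^7 Pa = 267.2 bar
Remaining pressure to be supplied by peridotite: 1.130×10^9 − 2.672×10^7 = 1.103×10^9 Pa
Additional depth in peridotite = 1.103×10^9 Pa / (3220 kg/m³ × 9.80665 m/s²) = 34939 m
Total depth = 1190 m + 34939 m = 36129 m
= 36.129 km

36.1 km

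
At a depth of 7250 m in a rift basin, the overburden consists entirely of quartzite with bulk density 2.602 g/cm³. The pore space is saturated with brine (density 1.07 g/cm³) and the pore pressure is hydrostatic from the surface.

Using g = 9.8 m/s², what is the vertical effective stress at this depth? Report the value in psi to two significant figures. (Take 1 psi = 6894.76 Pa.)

16000 psi

Overburden (lithostatic) stress σ_v:
quartzite: 2602 kg/m³ × 9.8 m/s² × 7250 m = 1.849×10^8 Pa = 184.9 MPa
Pore pressure P_p = 1070 kg/m³ × 9.8 m/s² × 7250 m = 7.602×10^7 Pa = 76.02 MPa
Effective stress σ' = σ_v − P_p = 184.9 − 76.02 = 108.85 MPa = 15787 psi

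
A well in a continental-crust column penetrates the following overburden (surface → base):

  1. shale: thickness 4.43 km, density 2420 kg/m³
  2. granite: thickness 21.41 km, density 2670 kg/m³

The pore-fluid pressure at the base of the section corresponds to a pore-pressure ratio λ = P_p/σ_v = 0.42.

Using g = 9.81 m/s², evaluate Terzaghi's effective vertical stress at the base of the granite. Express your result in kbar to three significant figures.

Overburden (lithostatic) stress σ_v:
shale: 2420 kg/m³ × 9.81 m/s² × 4430 m = 1.052×10^8 Pa = 105.2 MPa
granite: 2670 kg/m³ × 9.81 m/s² × 21410 m = 5.608×10^8 Pa = 560.8 MPa
Total = 105.2 + 560.8 = 665.95 MPa
Pore pressure P_p = λ·σ_v = 0.42 × 666.0 MPa = 279.7 MPa
Effective stress σ' = σ_v − P_p = 666.0 − 279.7 = 386.25 MPa = 3.8625 kbar

3.86 kbar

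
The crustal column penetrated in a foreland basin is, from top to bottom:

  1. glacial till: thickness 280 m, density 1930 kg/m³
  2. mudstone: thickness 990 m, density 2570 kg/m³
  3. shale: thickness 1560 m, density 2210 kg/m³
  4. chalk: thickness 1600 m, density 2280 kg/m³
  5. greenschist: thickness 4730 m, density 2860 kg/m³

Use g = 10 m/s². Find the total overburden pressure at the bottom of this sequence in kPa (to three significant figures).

237000 kPa

glacial till: 1930 kg/m³ × 10 m/s² × 280 m = 5.404×10^6 Pa = 5404 kPa
mudstone: 2570 kg/m³ × 10 m/s² × 990 m = 2.544×10^7 Pa = 25443 kPa
shale: 2210 kg/m³ × 10 m/s² × 1560 m = 3.448×10^7 Pa = 34476 kPa
chalk: 2280 kg/m³ × 10 m/s² × 1600 m = 3.648×10^7 Pa = 36480 kPa
greenschist: 2860 kg/m³ × 10 m/s² × 4730 m = 1.353×10^8 Pa = 1.353×10^5 kPa
Total = 5404 + 25443 + 34476 + 36480 + 1.353×10^5 = 2.3708×10^5 kPa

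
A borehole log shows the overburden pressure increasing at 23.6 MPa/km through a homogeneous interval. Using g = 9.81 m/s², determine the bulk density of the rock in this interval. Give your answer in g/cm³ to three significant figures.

ρ = (dP/dz)/g = 23.6 MPa/km / 9.81 m/s² = 23600 Pa/m / 9.81 m/s² = 2405.7 kg/m³
= 2.406 g/cm³

2.41 g/cm³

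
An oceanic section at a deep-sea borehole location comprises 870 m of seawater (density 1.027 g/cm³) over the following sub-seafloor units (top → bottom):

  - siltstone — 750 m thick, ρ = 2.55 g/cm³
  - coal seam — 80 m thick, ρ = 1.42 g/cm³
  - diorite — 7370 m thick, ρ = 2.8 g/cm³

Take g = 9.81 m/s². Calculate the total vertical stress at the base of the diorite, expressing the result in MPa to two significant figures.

seawater: 1027 kg/m³ × 9.81 m/s² × 870 m = 8.765×10^6 Pa = 8.765 MPa
siltstone: 2550 kg/m³ × 9.81 m/s² × 750 m = 1.876×10^7 Pa = 18.76 MPa
coal seam: 1420 kg/m³ × 9.81 m/s² × 80 m = 1.114×10^6 Pa = 1.114 MPa
diorite: 2800 kg/m³ × 9.81 m/s² × 7370 m = 2.024×10^8 Pa = 202.4 MPa
Total = 8.765 + 18.76 + 1.114 + 202.4 = 231.08 MPa

230 MPa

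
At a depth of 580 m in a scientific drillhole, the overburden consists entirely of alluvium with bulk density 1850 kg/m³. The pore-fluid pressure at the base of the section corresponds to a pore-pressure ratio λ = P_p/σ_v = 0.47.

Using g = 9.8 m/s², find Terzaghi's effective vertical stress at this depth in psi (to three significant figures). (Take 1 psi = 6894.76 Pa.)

Overburden (lithostatic) stress σ_v:
alluvium: 1850 kg/m³ × 9.8 m/s² × 580 m = 1.052×10^7 Pa = 10.52 MPa
Pore pressure P_p = λ·σ_v = 0.47 × 10.52 MPa = 4.942 MPa
Effective stress σ' = σ_v − P_p = 10.52 − 4.942 = 5.5732 MPa = 808.32 psi

808 psi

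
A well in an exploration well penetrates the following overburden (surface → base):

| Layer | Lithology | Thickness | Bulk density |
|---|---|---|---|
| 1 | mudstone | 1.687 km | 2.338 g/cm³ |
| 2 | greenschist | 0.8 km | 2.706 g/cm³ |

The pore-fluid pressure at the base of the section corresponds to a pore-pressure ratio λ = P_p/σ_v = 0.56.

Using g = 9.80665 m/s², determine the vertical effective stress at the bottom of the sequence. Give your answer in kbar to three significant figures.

0.264 kbar

Overburden (lithostatic) stress σ_v:
mudstone: 2338 kg/m³ × 9.80665 m/s² × 1687 m = 3.868×10^7 Pa = 38.68 MPa
greenschist: 2706 kg/m³ × 9.80665 m/s² × 800 m = 2.123×10^7 Pa = 21.23 MPa
Total = 38.68 + 21.23 = 59.909 MPa
Pore pressure P_p = λ·σ_v = 0.56 × 59.91 MPa = 33.55 MPa
Effective stress σ' = σ_v − P_p = 59.91 − 33.55 = 26.360 MPa = 0.26360 kbar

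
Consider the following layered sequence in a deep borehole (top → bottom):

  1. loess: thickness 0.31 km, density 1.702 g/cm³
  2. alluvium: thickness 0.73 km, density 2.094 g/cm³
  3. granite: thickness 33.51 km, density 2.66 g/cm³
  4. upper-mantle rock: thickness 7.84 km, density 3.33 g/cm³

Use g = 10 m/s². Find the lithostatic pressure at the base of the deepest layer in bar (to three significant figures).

11700 bar

loess: 1702 kg/m³ × 10 m/s² × 310 m = 5.276×10^6 Pa = 52.76 bar
alluvium: 2094 kg/m³ × 10 m/s² × 730 m = 1.529×10^7 Pa = 152.9 bar
granite: 2660 kg/m³ × 10 m/s² × 33510 m = 8.914×10^8 Pa = 8914 bar
upper-mantle rock: 3330 kg/m³ × 10 m/s² × 7840 m = 2.611×10^8 Pa = 2611 bar
Total = 52.76 + 152.9 + 8914 + 2611 = 11730 bar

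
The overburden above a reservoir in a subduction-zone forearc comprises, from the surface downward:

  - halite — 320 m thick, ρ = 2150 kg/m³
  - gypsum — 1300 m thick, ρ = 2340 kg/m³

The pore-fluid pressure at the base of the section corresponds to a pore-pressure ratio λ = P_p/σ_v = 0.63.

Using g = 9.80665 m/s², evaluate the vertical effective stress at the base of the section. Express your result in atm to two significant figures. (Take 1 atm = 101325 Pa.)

130 atm

Overburden (lithostatic) stress σ_v:
halite: 2150 kg/m³ × 9.80665 m/s² × 320 m = 6.747×10^6 Pa = 6.747 MPa
gypsum: 2340 kg/m³ × 9.80665 m/s² × 1300 m = 2.983×10^7 Pa = 29.83 MPa
Total = 6.747 + 29.83 = 36.579 MPa
Pore pressure P_p = λ·σ_v = 0.63 × 36.58 MPa = 23.04 MPa
Effective stress σ' = σ_v − P_p = 36.58 − 23.04 = 13.534 MPa = 133.57 atm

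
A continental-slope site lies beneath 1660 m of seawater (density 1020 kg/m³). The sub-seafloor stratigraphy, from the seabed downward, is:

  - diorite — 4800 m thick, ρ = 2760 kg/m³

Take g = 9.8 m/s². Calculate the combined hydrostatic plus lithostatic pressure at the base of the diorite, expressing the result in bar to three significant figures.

seawater: 1020 kg/m³ × 9.8 m/s² × 1660 m = 1.659×10^7 Pa = 165.9 bar
diorite: 2760 kg/m³ × 9.8 m/s² × 4800 m = 1.298×10^8 Pa = 1298 bar
Total = 165.9 + 1298 = 1464.2 bar

1460 bar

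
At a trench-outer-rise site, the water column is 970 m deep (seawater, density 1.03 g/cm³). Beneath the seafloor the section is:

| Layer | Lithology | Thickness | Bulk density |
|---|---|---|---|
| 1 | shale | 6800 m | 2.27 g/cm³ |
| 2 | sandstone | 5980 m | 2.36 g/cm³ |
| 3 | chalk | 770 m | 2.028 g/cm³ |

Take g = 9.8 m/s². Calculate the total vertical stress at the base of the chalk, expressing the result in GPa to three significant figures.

seawater: 1030 kg/m³ × 9.8 m/s² × 970 m = 9.791×10^6 Pa = 9.791×10^-3 GPa
shale: 2270 kg/m³ × 9.8 m/s² × 6800 m = 1.513×10^8 Pa = 0.1513 GPa
sandstone: 2360 kg/m³ × 9.8 m/s² × 5980 m = 1.383×10^8 Pa = 0.1383 GPa
chalk: 2028 kg/m³ × 9.8 m/s² × 770 m = 1.530×10^7 Pa = 0.01530 GPa
Total = 9.791×10^-3 + 0.1513 + 0.1383 + 0.01530 = 0.31467 GPa

0.315 GPa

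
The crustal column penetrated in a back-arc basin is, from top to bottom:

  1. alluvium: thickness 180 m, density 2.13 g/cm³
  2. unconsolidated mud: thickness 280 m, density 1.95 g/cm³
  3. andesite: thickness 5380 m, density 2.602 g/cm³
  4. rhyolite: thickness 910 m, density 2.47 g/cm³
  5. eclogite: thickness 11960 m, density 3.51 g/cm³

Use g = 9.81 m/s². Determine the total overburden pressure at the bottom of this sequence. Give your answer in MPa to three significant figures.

alluvium: 2130 kg/m³ × 9.81 m/s² × 180 m = 3.761×10^6 Pa = 3.761 MPa
unconsolidated mud: 1950 kg/m³ × 9.81 m/s² × 280 m = 5.356×10^6 Pa = 5.356 MPa
andesite: 2602 kg/m³ × 9.81 m/s² × 5380 m = 1.373×10^8 Pa = 137.3 MPa
rhyolite: 2470 kg/m³ × 9.81 m/s² × 910 m = 2.205×10^7 Pa = 22.05 MPa
eclogite: 3510 kg/m³ × 9.81 m/s² × 11960 m = 4.118×10^8 Pa = 411.8 MPa
Total = 3.761 + 5.356 + 137.3 + 22.05 + 411.8 = 580.32 MPa

580 MPa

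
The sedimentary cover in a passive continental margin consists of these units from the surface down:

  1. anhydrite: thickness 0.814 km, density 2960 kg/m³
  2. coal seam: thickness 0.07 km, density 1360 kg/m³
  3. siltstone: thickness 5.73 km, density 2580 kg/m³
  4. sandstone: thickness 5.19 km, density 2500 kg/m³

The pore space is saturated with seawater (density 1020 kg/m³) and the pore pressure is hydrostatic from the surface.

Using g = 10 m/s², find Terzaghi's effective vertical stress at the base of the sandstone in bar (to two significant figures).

Overburden (lithostatic) stress σ_v:
anhydrite: 2960 kg/m³ × 10 m/s² × 814 m = 2.409×10^7 Pa = 24.09 MPa
coal seam: 1360 kg/m³ × 10 m/s² × 70 m = 9.520×10^5 Pa = 0.9520 MPa
siltstone: 2580 kg/m³ × 10 m/s² × 5730 m = 1.478×10^8 Pa = 147.8 MPa
sandstone: 2500 kg/m³ × 10 m/s² × 5190 m = 1.298×10^8 Pa = 129.8 MPa
Total = 24.09 + 0.9520 + 147.8 + 129.8 = 302.63 MPa
Pore pressure P_p = 1020 kg/m³ × 10 m/s² × 11804 m = 1.204×10^8 Pa = 120.4 MPa
Effective stress σ' = σ_v − P_p = 302.6 − 120.4 = 182.23 MPa = 1822.3 bar

1800 bar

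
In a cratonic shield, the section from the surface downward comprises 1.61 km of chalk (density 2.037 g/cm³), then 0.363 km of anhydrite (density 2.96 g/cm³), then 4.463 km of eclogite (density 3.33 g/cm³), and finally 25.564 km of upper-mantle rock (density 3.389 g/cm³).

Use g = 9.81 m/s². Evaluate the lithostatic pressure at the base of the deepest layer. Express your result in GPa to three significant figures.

1.04 GPa

chalk: 2037 kg/m³ × 9.81 m/s² × 1610 m = 3.217×10^7 Pa = 0.03217 GPa
anhydrite: 2960 kg/m³ × 9.81 m/s² × 363 m = 1.054×10^7 Pa = 0.01054 GPa
eclogite: 3330 kg/m³ × 9.81 m/s² × 4463 m = 1.458×10^8 Pa = 0.1458 GPa
upper-mantle rock: 3389 kg/m³ × 9.81 m/s² × 25564 m = 8.499×10^8 Pa = 0.8499 GPa
Total = 0.03217 + 0.01054 + 0.1458 + 0.8499 = 1.0384 GPa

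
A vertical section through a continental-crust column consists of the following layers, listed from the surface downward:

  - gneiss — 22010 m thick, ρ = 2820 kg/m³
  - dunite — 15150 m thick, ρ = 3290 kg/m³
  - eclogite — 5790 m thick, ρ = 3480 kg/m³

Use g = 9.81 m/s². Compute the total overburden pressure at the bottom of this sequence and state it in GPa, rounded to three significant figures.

gneiss: 2820 kg/m³ × 9.81 m/s² × 22010 m = 6.089×10^8 Pa = 0.6089 GPa
dunite: 3290 kg/m³ × 9.81 m/s² × 15150 m = 4.890×10^8 Pa = 0.4890 GPa
eclogite: 3480 kg/m³ × 9.81 m/s² × 5790 m = 1.977×10^8 Pa = 0.1977 GPa
Total = 0.6089 + 0.4890 + 0.1977 = 1.2955 GPa

1.30 GPa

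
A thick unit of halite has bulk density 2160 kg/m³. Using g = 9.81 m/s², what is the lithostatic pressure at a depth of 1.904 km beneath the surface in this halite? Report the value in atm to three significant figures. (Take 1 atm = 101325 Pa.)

398 atm

halite: 2160 kg/m³ × 9.81 m/s² × 1904 m = 4.034×10^7 Pa = 398.2 atm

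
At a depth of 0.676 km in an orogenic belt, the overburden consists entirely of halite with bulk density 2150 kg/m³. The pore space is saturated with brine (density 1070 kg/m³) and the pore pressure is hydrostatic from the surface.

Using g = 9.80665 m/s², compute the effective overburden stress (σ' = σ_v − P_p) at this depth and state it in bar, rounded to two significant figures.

72 bar

Overburden (lithostatic) stress σ_v:
halite: 2150 kg/m³ × 9.80665 m/s² × 676 m = 1.425×10^7 Pa = 14.25 MPa
Pore pressure P_p = 1070 kg/m³ × 9.80665 m/s² × 676 m = 7.093×10^6 Pa = 7.093 MPa
Effective stress σ' = σ_v − P_p = 14.25 − 7.093 = 7.1596 MPa = 71.596 bar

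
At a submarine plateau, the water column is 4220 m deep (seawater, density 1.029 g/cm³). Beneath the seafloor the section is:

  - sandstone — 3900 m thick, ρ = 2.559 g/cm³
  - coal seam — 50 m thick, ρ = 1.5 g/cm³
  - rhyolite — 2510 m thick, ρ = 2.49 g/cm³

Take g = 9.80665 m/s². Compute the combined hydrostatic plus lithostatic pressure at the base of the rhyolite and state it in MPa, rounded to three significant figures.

202 MPa

seawater: 1029 kg/m³ × 9.80665 m/s² × 4220 m = 4.258×10^7 Pa = 42.58 MPa
sandstone: 2559 kg/m³ × 9.80665 m/s² × 3900 m = 9.787×10^7 Pa = 97.87 MPa
coal seam: 1500 kg/m³ × 9.80665 m/s² × 50 m = 7.355×10^5 Pa = 0.7355 MPa
rhyolite: 2490 kg/m³ × 9.80665 m/s² × 2510 m = 6.129×10^7 Pa = 61.29 MPa
Total = 42.58 + 97.87 + 0.7355 + 61.29 = 202.48 MPa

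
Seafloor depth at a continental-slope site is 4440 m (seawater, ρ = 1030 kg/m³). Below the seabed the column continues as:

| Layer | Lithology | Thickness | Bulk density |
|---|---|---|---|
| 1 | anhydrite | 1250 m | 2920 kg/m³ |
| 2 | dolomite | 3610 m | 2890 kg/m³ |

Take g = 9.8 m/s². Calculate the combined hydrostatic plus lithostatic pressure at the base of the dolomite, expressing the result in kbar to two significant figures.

seawater: 1030 kg/m³ × 9.8 m/s² × 4440 m = 4.482×10^7 Pa = 0.4482 kbar
anhydrite: 2920 kg/m³ × 9.8 m/s² × 1250 m = 3.577×10^7 Pa = 0.3577 kbar
dolomite: 2890 kg/m³ × 9.8 m/s² × 3610 m = 1.022×10^8 Pa = 1.022 kbar
Total = 0.4482 + 0.3577 + 1.022 = 1.8283 kbar

1.8 kbar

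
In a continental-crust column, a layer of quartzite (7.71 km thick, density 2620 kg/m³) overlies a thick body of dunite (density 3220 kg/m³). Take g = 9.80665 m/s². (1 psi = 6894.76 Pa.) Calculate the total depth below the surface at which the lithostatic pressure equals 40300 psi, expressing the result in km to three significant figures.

10.2 km

Pressure at base of upper layers: 2620×9.80665×7710 = 1.981×10^8 Pa = 28731 psi
Remaining pressure to be supplied by dunite: 2.779×10^8 − 1.981×10^8 = 7.976×10^7 Pa
Additional depth in dunite = 7.976×10^7 Pa / (3220 kg/m³ × 9.80665 m/s²) = 2525.9 m
Total depth = 7710 m + 2525.9 m = 10236 m
= 10.236 km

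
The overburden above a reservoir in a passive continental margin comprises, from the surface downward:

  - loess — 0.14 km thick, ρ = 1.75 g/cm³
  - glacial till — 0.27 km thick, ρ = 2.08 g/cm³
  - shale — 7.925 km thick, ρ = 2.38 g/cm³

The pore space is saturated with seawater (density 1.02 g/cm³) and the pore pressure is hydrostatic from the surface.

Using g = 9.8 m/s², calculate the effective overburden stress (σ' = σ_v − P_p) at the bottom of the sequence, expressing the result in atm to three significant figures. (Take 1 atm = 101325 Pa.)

1080 atm

Overburden (lithostatic) stress σ_v:
loess: 1750 kg/m³ × 9.8 m/s² × 140 m = 2.401×10^6 Pa = 2.401 MPa
glacial till: 2080 kg/m³ × 9.8 m/s² × 270 m = 5.504×10^6 Pa = 5.504 MPa
shale: 2380 kg/m³ × 9.8 m/s² × 7925 m = 1.848×10^8 Pa = 184.8 MPa
Total = 2.401 + 5.504 + 184.8 = 192.75 MPa
Pore pressure P_p = 1020 kg/m³ × 9.8 m/s² × 8335 m = 8.332×10^7 Pa = 83.32 MPa
Effective stress σ' = σ_v − P_p = 192.7 − 83.32 = 109.43 MPa = 1080.0 atm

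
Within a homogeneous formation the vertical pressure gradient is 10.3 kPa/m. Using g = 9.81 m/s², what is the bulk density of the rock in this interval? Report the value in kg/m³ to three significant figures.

ρ = (dP/dz)/g = 10.3 kPa/m / 9.81 m/s² = 10300 Pa/m / 9.81 m/s² = 1049.9 kg/m³

1050 kg/m³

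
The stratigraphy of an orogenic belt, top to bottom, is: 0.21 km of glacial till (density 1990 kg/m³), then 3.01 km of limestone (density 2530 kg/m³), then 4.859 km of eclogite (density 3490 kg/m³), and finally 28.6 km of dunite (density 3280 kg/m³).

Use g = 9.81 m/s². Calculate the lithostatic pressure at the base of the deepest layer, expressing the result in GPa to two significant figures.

glacial till: 1990 kg/m³ × 9.81 m/s² × 210 m = 4.100×10^6 Pa = 4.100×10^-3 GPa
limestone: 2530 kg/m³ × 9.81 m/s² × 3010 m = 7.471×10^7 Pa = 0.07471 GPa
eclogite: 3490 kg/m³ × 9.81 m/s² × 4859 m = 1.664×10^8 Pa = 0.1664 GPa
dunite: 3280 kg/m³ × 9.81 m/s² × 28600 m = 9.203×10^8 Pa = 0.9203 GPa
Total = 4.100×10^-3 + 0.07471 + 0.1664 + 0.9203 = 1.1654 GPa

1.2 GPa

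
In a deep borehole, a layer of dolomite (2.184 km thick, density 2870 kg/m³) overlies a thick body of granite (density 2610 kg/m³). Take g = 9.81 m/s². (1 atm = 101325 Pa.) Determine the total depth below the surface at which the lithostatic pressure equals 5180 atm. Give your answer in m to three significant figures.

Pressure at base of upper layers: 2870×9.81×2184 = 6.149×10^7 Pa = 606.9 atm
Remaining pressure to be supplied by granite: 5.249×10^8 − 6.149×10^7 = 4.634×10^8 Pa
Additional depth in granite = 4.634×10^8 Pa / (2610 kg/m³ × 9.81 m/s²) = 18098 m
Total depth = 2184 m + 18098 m = 20282 m

20300 m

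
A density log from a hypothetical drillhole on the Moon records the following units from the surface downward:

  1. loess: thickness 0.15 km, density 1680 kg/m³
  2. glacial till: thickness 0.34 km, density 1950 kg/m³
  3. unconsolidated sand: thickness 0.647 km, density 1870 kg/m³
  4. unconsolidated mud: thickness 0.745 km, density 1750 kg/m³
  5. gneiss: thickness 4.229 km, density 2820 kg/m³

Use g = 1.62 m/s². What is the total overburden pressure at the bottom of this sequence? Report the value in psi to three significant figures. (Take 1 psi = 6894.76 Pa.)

3610 psi

loess: 1680 kg/m³ × 1.62 m/s² × 150 m = 4.082×10^5 Pa = 59.21 psi
glacial till: 1950 kg/m³ × 1.62 m/s² × 340 m = 1.074×10^6 Pa = 155.8 psi
unconsolidated sand: 1870 kg/m³ × 1.62 m/s² × 647 m = 1.960×10^6 Pa = 284.3 psi
unconsolidated mud: 1750 kg/m³ × 1.62 m/s² × 745 m = 2.112×10^6 Pa = 306.3 psi
gneiss: 2820 kg/m³ × 1.62 m/s² × 4229 m = 1.932×10^7 Pa = 2802 psi
Total = 59.21 + 155.8 + 284.3 + 306.3 + 2802 = 3607.7 psi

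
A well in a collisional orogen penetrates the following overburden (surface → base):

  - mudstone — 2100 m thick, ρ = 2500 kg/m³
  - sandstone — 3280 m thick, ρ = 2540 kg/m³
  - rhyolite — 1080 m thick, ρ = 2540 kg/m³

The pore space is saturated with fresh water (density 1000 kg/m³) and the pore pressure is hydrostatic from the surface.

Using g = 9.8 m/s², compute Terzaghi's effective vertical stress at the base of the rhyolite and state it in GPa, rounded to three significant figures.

0.0967 GPa

Overburden (lithostatic) stress σ_v:
mudstone: 2500 kg/m³ × 9.8 m/s² × 2100 m = 5.145×10^7 Pa = 51.45 MPa
sandstone: 2540 kg/m³ × 9.8 m/s² × 3280 m = 8.165×10^7 Pa = 81.65 MPa
rhyolite: 2540 kg/m³ × 9.8 m/s² × 1080 m = 2.688×10^7 Pa = 26.88 MPa
Total = 51.45 + 81.65 + 26.88 = 159.98 MPa
Pore pressure P_p = 1000 kg/m³ × 9.8 m/s² × 6460 m = 6.331×10^7 Pa = 63.31 MPa
Effective stress σ' = σ_v − P_p = 160.0 − 63.31 = 96.671 MPa = 0.096671 GPa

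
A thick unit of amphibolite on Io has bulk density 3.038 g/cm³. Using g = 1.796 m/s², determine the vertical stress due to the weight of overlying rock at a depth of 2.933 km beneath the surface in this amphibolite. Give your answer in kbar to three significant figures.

0.160 kbar

amphibolite: 3038 kg/m³ × 1.796 m/s² × 2933 m = 1.600×10^7 Pa = 0.1600 kbar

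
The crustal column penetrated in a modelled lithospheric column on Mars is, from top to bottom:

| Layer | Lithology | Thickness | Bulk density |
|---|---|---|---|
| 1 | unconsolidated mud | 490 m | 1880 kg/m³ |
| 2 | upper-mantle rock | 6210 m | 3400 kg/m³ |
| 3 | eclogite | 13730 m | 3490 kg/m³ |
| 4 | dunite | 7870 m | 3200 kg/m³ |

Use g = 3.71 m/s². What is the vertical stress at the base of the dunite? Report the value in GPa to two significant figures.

unconsolidated mud: 1880 kg/m³ × 3.71 m/s² × 490 m = 3.418×10^6 Pa = 3.418×10^-3 GPa
upper-mantle rock: 3400 kg/m³ × 3.71 m/s² × 6210 m = 7.833×10^7 Pa = 0.07833 GPa
eclogite: 3490 kg/m³ × 3.71 m/s² × 13730 m = 1.778×10^8 Pa = 0.1778 GPa
dunite: 3200 kg/m³ × 3.71 m/s² × 7870 m = 9.343×10^7 Pa = 0.09343 GPa
Total = 3.418×10^-3 + 0.07833 + 0.1778 + 0.09343 = 0.35296 GPa

0.35 GPa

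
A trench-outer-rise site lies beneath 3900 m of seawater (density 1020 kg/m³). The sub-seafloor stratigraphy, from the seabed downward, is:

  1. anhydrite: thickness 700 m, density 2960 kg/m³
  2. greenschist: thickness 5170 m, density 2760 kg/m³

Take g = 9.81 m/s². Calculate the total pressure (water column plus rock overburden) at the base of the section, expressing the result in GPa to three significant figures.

0.199 GPa

seawater: 1020 kg/m³ × 9.81 m/s² × 3900 m = 3.902×10^7 Pa = 0.03902 GPa
anhydrite: 2960 kg/m³ × 9.81 m/s² × 700 m = 2.033×10^7 Pa = 0.02033 GPa
greenschist: 2760 kg/m³ × 9.81 m/s² × 5170 m = 1.400×10^8 Pa = 0.1400 GPa
Total = 0.03902 + 0.02033 + 0.1400 = 0.19933 GPa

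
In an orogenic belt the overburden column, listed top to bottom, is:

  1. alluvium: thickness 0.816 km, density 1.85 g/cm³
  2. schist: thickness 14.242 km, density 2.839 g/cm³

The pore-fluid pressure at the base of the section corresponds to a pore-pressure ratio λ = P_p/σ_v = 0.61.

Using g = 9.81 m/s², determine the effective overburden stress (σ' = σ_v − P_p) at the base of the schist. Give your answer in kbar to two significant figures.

Overburden (lithostatic) stress σ_v:
alluvium: 1850 kg/m³ × 9.81 m/s² × 816 m = 1.481×10^7 Pa = 14.81 MPa
schist: 2839 kg/m³ × 9.81 m/s² × 14242 m = 3.966×10^8 Pa = 396.6 MPa
Total = 14.81 + 396.6 = 411.46 MPa
Pore pressure P_p = λ·σ_v = 0.61 × 411.5 MPa = 251.0 MPa
Effective stress σ' = σ_v − P_p = 411.5 − 251.0 = 160.47 MPa = 1.6047 kbar

1.6 kbar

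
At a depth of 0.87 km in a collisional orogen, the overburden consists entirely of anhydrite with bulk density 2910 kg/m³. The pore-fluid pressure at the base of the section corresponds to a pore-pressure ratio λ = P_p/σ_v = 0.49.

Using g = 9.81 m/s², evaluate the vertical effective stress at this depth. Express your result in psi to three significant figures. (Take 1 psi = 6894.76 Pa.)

Overburden (lithostatic) stress σ_v:
anhydrite: 2910 kg/m³ × 9.81 m/s² × 870 m = 2.484×10^7 Pa = 24.84 MPa
Pore pressure P_p = λ·σ_v = 0.49 × 24.84 MPa = 12.17 MPa
Effective stress σ' = σ_v − P_p = 24.84 − 12.17 = 12.666 MPa = 1837.1 psi

1840 psi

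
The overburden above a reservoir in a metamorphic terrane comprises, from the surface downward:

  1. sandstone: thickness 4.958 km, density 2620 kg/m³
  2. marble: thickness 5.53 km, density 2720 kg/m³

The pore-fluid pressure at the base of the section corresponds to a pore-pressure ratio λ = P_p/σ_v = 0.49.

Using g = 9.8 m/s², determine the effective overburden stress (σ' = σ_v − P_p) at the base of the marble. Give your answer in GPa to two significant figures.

0.14 GPa

Overburden (lithostatic) stress σ_v:
sandstone: 2620 kg/m³ × 9.8 m/s² × 4958 m = 1.273×10^8 Pa = 127.3 MPa
marble: 2720 kg/m³ × 9.8 m/s² × 5530 m = 1.474×10^8 Pa = 147.4 MPa
Total = 127.3 + 147.4 = 274.71 MPa
Pore pressure P_p = λ·σ_v = 0.49 × 274.7 MPa = 134.6 MPa
Effective stress σ' = σ_v − P_p = 274.7 − 134.6 = 140.10 MPa = 0.14010 GPa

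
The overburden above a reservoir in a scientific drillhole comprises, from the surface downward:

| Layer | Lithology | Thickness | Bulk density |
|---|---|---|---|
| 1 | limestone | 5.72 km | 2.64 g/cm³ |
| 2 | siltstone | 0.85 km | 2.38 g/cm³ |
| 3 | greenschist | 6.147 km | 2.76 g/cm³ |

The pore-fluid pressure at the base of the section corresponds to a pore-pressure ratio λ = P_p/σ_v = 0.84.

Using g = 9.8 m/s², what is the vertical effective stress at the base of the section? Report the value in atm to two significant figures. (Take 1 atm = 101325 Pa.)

530 atm

Overburden (lithostatic) stress σ_v:
limestone: 2640 kg/m³ × 9.8 m/s² × 5720 m = 1.480×10^8 Pa = 148.0 MPa
siltstone: 2380 kg/m³ × 9.8 m/s² × 850 m = 1.983×10^7 Pa = 19.83 MPa
greenschist: 2760 kg/m³ × 9.8 m/s² × 6147 m = 1.663×10^8 Pa = 166.3 MPa
Total = 148.0 + 19.83 + 166.3 = 334.08 MPa
Pore pressure P_p = λ·σ_v = 0.84 × 334.1 MPa = 280.6 MPa
Effective stress σ' = σ_v − P_p = 334.1 − 280.6 = 53.452 MPa = 527.53 atm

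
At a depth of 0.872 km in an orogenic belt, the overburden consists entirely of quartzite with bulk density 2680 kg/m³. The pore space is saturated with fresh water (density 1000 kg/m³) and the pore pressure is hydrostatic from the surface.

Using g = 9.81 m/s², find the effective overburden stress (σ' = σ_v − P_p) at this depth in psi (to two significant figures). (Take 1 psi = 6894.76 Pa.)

2100 psi

Overburden (lithostatic) stress σ_v:
quartzite: 2680 kg/m³ × 9.81 m/s² × 872 m = 2.293×10^7 Pa = 22.93 MPa
Pore pressure P_p = 1000 kg/m³ × 9.81 m/s² × 872 m = 8.554×10^6 Pa = 8.554 MPa
Effective stress σ' = σ_v − P_p = 22.93 − 8.554 = 14.371 MPa = 2084.4 psi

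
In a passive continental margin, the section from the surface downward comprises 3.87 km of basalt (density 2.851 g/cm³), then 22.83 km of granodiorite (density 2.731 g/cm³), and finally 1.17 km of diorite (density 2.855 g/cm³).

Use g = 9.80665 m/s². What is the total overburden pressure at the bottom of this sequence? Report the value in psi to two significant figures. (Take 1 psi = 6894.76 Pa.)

110000 psi

basalt: 2851 kg/m³ × 9.80665 m/s² × 3870 m = 1.082×10^8 Pa = 15693 psi
granodiorite: 2731 kg/m³ × 9.80665 m/s² × 22830 m = 6.114×10^8 Pa = 88681 psi
diorite: 2855 kg/m³ × 9.80665 m/s² × 1170 m = 3.276×10^7 Pa = 4751 psi
Total = 15693 + 88681 + 4751 = 1.0912×10^5 psi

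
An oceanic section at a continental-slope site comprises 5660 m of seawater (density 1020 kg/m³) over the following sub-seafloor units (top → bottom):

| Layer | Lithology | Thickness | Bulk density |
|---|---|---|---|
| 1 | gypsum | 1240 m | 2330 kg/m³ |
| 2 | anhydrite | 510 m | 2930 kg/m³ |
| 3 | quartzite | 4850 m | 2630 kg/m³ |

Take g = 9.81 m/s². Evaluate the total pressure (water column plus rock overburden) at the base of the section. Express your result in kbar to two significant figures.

2.2 kbar

seawater: 1020 kg/m³ × 9.81 m/s² × 5660 m = 5.664×10^7 Pa = 0.5664 kbar
gypsum: 2330 kg/m³ × 9.81 m/s² × 1240 m = 2.834×10^7 Pa = 0.2834 kbar
anhydrite: 2930 kg/m³ × 9.81 m/s² × 510 m = 1.466×10^7 Pa = 0.1466 kbar
quartzite: 2630 kg/m³ × 9.81 m/s² × 4850 m = 1.251×10^8 Pa = 1.251 kbar
Total = 0.5664 + 0.2834 + 0.1466 + 1.251 = 2.2477 kbar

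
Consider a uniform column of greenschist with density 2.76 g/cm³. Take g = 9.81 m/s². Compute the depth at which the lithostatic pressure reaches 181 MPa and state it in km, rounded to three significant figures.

h = P/(ρg) = 181 MPa / (2760 kg/m³ × 9.81 m/s²) = 1.810×10^8 Pa / 27076 Pa/m = 6685.0 m
= 6.6850 km

6.68 km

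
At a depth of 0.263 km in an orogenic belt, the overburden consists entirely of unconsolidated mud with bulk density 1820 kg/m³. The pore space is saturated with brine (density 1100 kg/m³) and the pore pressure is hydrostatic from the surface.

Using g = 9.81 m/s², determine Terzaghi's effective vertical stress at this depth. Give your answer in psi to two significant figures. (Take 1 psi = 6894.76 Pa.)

Overburden (lithostatic) stress σ_v:
unconsolidated mud: 1820 kg/m³ × 9.81 m/s² × 263 m = 4.696×10^6 Pa = 4.696 MPa
Pore pressure P_p = 1100 kg/m³ × 9.81 m/s² × 263 m = 2.838×10^6 Pa = 2.838 MPa
Effective stress σ' = σ_v − P_p = 4.696 − 2.838 = 1.8576 MPa = 269.43 psi

270 psi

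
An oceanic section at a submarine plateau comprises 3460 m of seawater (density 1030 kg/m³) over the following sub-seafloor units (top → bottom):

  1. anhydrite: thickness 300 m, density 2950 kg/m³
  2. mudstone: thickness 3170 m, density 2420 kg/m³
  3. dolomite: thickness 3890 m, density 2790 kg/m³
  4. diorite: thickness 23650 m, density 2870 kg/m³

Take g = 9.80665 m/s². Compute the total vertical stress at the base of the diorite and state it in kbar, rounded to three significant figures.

seawater: 1030 kg/m³ × 9.80665 m/s² × 3460 m = 3.495×10^7 Pa = 0.3495 kbar
anhydrite: 2950 kg/m³ × 9.80665 m/s² × 300 m = 8.679×10^6 Pa = 0.08679 kbar
mudstone: 2420 kg/m³ × 9.80665 m/s² × 3170 m = 7.523×10^7 Pa = 0.7523 kbar
dolomite: 2790 kg/m³ × 9.80665 m/s² × 3890 m = 1.064×10^8 Pa = 1.064 kbar
diorite: 2870 kg/m³ × 9.80665 m/s² × 23650 m = 6.656×10^8 Pa = 6.656 kbar
Total = 0.3495 + 0.08679 + 0.7523 + 1.064 + 6.656 = 8.9092 kbar

8.91 kbar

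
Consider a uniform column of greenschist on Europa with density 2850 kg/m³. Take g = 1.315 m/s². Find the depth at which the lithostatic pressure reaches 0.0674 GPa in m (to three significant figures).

h = P/(ρg) = 0.0674 GPa / (2850 kg/m³ × 1.315 m/s²) = 6.740×10^7 Pa / 3747.8 Pa/m = 17984 m

18000 m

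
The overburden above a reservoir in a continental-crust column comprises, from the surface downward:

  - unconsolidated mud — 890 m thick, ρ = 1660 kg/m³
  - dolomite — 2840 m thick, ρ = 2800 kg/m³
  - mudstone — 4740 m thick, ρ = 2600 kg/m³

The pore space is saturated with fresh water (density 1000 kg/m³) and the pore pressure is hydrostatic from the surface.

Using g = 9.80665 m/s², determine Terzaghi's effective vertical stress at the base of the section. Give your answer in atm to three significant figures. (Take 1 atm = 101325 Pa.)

1290 atm

Overburden (lithostatic) stress σ_v:
unconsolidated mud: 1660 kg/m³ × 9.80665 m/s² × 890 m = 1.449×10^7 Pa = 14.49 MPa
dolomite: 2800 kg/m³ × 9.80665 m/s² × 2840 m = 7.798×10^7 Pa = 77.98 MPa
mudstone: 2600 kg/m³ × 9.80665 m/s² × 4740 m = 1.209×10^8 Pa = 120.9 MPa
Total = 14.49 + 77.98 + 120.9 = 213.33 MPa
Pore pressure P_p = 1000 kg/m³ × 9.80665 m/s² × 8470 m = 8.306×10^7 Pa = 83.06 MPa
Effective stress σ' = σ_v − P_p = 213.3 − 83.06 = 130.27 MPa = 1285.6 atm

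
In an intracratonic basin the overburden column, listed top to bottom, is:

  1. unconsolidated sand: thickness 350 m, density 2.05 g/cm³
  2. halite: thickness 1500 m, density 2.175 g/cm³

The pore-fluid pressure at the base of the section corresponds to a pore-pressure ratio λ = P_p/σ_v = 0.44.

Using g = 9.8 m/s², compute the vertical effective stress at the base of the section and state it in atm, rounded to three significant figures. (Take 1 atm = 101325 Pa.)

216 atm

Overburden (lithostatic) stress σ_v:
unconsolidated sand: 2050 kg/m³ × 9.8 m/s² × 350 m = 7.032×10^6 Pa = 7.032 MPa
halite: 2175 kg/m³ × 9.8 m/s² × 1500 m = 3.197×10^7 Pa = 31.97 MPa
Total = 7.032 + 31.97 = 39.004 MPa
Pore pressure P_p = λ·σ_v = 0.44 × 39.00 MPa = 17.16 MPa
Effective stress σ' = σ_v − P_p = 39.00 − 17.16 = 21.842 MPa = 215.57 atm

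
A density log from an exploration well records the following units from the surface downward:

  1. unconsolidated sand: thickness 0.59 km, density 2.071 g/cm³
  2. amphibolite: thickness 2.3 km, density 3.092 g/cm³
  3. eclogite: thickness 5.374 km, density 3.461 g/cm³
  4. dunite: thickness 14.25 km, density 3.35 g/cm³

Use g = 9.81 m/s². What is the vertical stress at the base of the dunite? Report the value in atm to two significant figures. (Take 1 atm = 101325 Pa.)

7200 atm

unconsolidated sand: 2071 kg/m³ × 9.81 m/s² × 590 m = 1.199×10^7 Pa = 118.3 atm
amphibolite: 3092 kg/m³ × 9.81 m/s² × 2300 m = 6.976×10^7 Pa = 688.5 atm
eclogite: 3461 kg/m³ × 9.81 m/s² × 5374 m = 1.825×10^8 Pa = 1801 atm
dunite: 3350 kg/m³ × 9.81 m/s² × 14250 m = 4.683×10^8 Pa = 4622 atm
Total = 118.3 + 688.5 + 1801 + 4622 = 7229.4 atm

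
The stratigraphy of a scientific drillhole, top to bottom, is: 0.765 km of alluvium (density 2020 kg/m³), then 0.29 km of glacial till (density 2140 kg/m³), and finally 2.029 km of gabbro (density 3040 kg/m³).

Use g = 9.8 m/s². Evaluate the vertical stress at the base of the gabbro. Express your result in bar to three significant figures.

817 bar

alluvium: 2020 kg/m³ × 9.8 m/s² × 765 m = 1.514×10^7 Pa = 151.4 bar
glacial till: 2140 kg/m³ × 9.8 m/s² × 290 m = 6.082×10^6 Pa = 60.82 bar
gabbro: 3040 kg/m³ × 9.8 m/s² × 2029 m = 6.045×10^7 Pa = 604.5 bar
Total = 151.4 + 60.82 + 604.5 = 816.74 bar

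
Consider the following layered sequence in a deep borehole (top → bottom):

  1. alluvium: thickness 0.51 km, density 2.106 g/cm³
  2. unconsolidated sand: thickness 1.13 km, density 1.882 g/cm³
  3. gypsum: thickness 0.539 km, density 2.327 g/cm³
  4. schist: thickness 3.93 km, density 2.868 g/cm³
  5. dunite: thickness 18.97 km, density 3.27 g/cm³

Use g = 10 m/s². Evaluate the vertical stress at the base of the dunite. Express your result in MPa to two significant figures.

alluvium: 2106 kg/m³ × 10 m/s² × 510 m = 1.074×10^7 Pa = 10.74 MPa
unconsolidated sand: 1882 kg/m³ × 10 m/s² × 1130 m = 2.127×10^7 Pa = 21.27 MPa
gypsum: 2327 kg/m³ × 10 m/s² × 539 m = 1.254×10^7 Pa = 12.54 MPa
schist: 2868 kg/m³ × 10 m/s² × 3930 m = 1.127×10^8 Pa = 112.7 MPa
dunite: 3270 kg/m³ × 10 m/s² × 18970 m = 6.203×10^8 Pa = 620.3 MPa
Total = 10.74 + 21.27 + 12.54 + 112.7 + 620.3 = 777.58 MPa

780 MPa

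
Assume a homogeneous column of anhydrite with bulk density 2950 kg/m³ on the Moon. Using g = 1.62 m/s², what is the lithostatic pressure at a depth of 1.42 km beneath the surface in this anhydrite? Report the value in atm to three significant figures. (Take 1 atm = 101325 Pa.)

anhydrite: 2950 kg/m³ × 1.62 m/s² × 1420 m = 6.786×10^6 Pa = 66.97 atm

67.0 atm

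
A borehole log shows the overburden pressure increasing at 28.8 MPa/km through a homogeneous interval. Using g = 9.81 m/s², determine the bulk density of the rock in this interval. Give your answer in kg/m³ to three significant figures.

ρ = (dP/dz)/g = 28.8 MPa/km / 9.81 m/s² = 28800 Pa/m / 9.81 m/s² = 2935.8 kg/m³

2940 kg/m³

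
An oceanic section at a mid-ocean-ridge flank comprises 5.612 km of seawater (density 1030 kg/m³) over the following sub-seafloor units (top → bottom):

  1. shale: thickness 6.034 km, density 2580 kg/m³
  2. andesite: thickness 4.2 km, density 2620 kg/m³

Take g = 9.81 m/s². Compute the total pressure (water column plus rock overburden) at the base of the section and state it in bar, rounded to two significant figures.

seawater: 1030 kg/m³ × 9.81 m/s² × 5612 m = 5.671×10^7 Pa = 567.1 bar
shale: 2580 kg/m³ × 9.81 m/s² × 6034 m = 1.527×10^8 Pa = 1527 bar
andesite: 2620 kg/m³ × 9.81 m/s² × 4200 m = 1.079×10^8 Pa = 1079 bar
Total = 567.1 + 1527 + 1079 = 3173.7 bar

3200 bar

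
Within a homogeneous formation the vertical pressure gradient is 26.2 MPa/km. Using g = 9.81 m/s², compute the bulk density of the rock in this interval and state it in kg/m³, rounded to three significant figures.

ρ = (dP/dz)/g = 26.2 MPa/km / 9.81 m/s² = 26200 Pa/m / 9.81 m/s² = 2670.7 kg/m³

2670 kg/m³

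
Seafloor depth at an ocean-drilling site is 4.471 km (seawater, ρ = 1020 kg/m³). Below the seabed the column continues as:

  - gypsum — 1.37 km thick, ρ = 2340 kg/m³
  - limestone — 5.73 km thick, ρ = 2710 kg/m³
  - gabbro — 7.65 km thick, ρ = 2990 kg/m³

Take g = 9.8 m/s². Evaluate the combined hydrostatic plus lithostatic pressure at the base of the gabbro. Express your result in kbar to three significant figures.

4.52 kbar

seawater: 1020 kg/m³ × 9.8 m/s² × 4471 m = 4.469×10^7 Pa = 0.4469 kbar
gypsum: 2340 kg/m³ × 9.8 m/s² × 1370 m = 3.142×10^7 Pa = 0.3142 kbar
limestone: 2710 kg/m³ × 9.8 m/s² × 5730 m = 1.522×10^8 Pa = 1.522 kbar
gabbro: 2990 kg/m³ × 9.8 m/s² × 7650 m = 2.242×10^8 Pa = 2.242 kbar
Total = 0.4469 + 0.3142 + 1.522 + 2.242 = 4.5245 kbar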